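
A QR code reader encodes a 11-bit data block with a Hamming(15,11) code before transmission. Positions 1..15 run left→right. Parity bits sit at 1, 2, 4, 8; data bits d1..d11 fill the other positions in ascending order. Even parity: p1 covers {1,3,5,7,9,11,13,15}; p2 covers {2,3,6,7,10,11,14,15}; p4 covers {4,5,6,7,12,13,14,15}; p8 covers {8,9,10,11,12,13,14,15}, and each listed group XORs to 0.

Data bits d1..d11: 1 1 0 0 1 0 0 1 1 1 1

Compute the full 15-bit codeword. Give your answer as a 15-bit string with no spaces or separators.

111110011001111

Place data at non-parity positions: p1 p2 1 p4 1 0 0 p8 1 0 0 1 1 1 1
p1 (pos 1,3,5,7,9,11,13,15): XOR of data positions = 1⊕1⊕0⊕1⊕0⊕1⊕1 = 1
p2 (pos 2,3,6,7,10,11,14,15): XOR of data positions = 1⊕0⊕0⊕0⊕0⊕1⊕1 = 1
p4 (pos 4,5,6,7,12,13,14,15): XOR of data positions = 1⊕0⊕0⊕1⊕1⊕1⊕1 = 1
p8 (pos 8,9,10,11,12,13,14,15): XOR of data positions = 1⊕0⊕0⊕1⊕1⊕1⊕1 = 1
Codeword: 111110011001111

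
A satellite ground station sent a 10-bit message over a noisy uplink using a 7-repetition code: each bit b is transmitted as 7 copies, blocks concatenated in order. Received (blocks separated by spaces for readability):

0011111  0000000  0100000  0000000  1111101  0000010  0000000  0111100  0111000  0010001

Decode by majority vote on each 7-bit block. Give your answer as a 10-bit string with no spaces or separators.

1000100100

Block 1 (0011111): 5 ones → 1
Block 2 (0000000): 0 ones → 0
Block 3 (0100000): 1 one → 0
Block 4 (0000000): 0 ones → 0
Block 5 (1111101): 6 ones → 1
Block 6 (0000010): 1 one → 0
Block 7 (0000000): 0 ones → 0
Block 8 (0111100): 4 ones → 1
Block 9 (0111000): 3 ones → 0
Block 10 (0010001): 2 ones → 0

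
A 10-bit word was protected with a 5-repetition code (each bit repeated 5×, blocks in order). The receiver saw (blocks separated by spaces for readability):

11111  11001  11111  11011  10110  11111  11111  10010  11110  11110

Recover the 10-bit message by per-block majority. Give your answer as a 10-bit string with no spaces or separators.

1111111011

Block 1 (11111): 5 ones → 1
Block 2 (11001): 3 ones → 1
Block 3 (11111): 5 ones → 1
Block 4 (11011): 4 ones → 1
Block 5 (10110): 3 ones → 1
Block 6 (11111): 5 ones → 1
Block 7 (11111): 5 ones → 1
Block 8 (10010): 2 ones → 0
Block 9 (11110): 4 ones → 1
Block 10 (11110): 4 ones → 1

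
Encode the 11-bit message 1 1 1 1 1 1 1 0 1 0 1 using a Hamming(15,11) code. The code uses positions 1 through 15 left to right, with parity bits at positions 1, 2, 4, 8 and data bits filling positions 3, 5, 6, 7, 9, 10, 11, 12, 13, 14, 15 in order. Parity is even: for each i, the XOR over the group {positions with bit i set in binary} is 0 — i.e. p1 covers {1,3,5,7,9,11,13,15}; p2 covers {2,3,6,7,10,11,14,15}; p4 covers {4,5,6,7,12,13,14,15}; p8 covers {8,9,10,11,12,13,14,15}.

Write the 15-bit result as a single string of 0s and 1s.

Place data at non-parity positions: p1 p2 1 p4 1 1 1 p8 1 1 1 0 1 0 1
p1 (pos 1,3,5,7,9,11,13,15): XOR of data positions = 1⊕1⊕1⊕1⊕1⊕1⊕1 = 1
p2 (pos 2,3,6,7,10,11,14,15): XOR of data positions = 1⊕1⊕1⊕1⊕1⊕0⊕1 = 0
p4 (pos 4,5,6,7,12,13,14,15): XOR of data positions = 1⊕1⊕1⊕0⊕1⊕0⊕1 = 1
p8 (pos 8,9,10,11,12,13,14,15): XOR of data positions = 1⊕1⊕1⊕0⊕1⊕0⊕1 = 1
Codeword: 101111111110101

101111111110101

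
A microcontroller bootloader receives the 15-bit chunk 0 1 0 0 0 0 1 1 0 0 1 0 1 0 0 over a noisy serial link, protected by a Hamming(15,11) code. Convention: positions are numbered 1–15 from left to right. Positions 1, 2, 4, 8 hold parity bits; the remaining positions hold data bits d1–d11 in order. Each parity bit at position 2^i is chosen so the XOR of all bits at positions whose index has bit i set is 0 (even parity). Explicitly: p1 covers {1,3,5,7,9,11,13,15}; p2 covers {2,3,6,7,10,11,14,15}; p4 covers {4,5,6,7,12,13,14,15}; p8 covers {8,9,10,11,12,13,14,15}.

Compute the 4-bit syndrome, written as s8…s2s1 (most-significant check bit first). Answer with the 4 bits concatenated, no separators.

1011

s1 (pos 1,3,5,7,9,11,13,15): 0⊕0⊕0⊕1⊕0⊕1⊕1⊕0 = 1
s2 (pos 2,3,6,7,10,11,14,15): 1⊕0⊕0⊕1⊕0⊕1⊕0⊕0 = 1
s4 (pos 4,5,6,7,12,13,14,15): 0⊕0⊕0⊕1⊕0⊕1⊕0⊕0 = 0
s8 (pos 8,9,10,11,12,13,14,15): 1⊕0⊕0⊕1⊕0⊕1⊕0⊕0 = 1
Syndrome s8…s1 = 1011 → error at position 11.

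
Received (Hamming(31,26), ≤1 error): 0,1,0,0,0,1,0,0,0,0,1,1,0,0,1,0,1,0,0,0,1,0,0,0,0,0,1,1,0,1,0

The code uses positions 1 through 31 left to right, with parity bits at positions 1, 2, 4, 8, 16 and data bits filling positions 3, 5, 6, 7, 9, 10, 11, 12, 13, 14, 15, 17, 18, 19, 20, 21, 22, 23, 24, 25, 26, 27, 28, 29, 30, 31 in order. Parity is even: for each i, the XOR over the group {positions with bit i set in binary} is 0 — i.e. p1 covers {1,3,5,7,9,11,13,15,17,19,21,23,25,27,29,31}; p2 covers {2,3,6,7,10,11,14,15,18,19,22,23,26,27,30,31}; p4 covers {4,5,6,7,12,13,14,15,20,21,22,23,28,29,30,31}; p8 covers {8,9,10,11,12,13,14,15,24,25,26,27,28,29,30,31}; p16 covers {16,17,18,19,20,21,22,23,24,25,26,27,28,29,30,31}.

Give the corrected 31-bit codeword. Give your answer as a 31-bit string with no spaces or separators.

0100010000110010000010000011010

s1 (pos 1,3,5,7,9,11,13,15,17,19,21,23,25,27,29,31): 0⊕0⊕0⊕0⊕0⊕1⊕0⊕1⊕1⊕0⊕1⊕0⊕0⊕1⊕0⊕0 = 1
s2 (pos 2,3,6,7,10,11,14,15,18,19,22,23,26,27,30,31): 1⊕0⊕1⊕0⊕0⊕1⊕0⊕1⊕0⊕0⊕0⊕0⊕0⊕1⊕1⊕0 = 0
s4 (pos 4,5,6,7,12,13,14,15,20,21,22,23,28,29,30,31): 0⊕0⊕1⊕0⊕1⊕0⊕0⊕1⊕0⊕1⊕0⊕0⊕1⊕0⊕1⊕0 = 0
s8 (pos 8,9,10,11,12,13,14,15,24,25,26,27,28,29,30,31): 0⊕0⊕0⊕1⊕1⊕0⊕0⊕1⊕0⊕0⊕0⊕1⊕1⊕0⊕1⊕0 = 0
s16 (pos 16,17,18,19,20,21,22,23,24,25,26,27,28,29,30,31): 0⊕1⊕0⊕0⊕0⊕1⊕0⊕0⊕0⊕0⊕0⊕1⊕1⊕0⊕1⊕0 = 1
Syndrome s16…s1 = 10001 → error at position 17.
Flip position 17: 0100010000110010100010000011010 → 0100010000110010000010000011010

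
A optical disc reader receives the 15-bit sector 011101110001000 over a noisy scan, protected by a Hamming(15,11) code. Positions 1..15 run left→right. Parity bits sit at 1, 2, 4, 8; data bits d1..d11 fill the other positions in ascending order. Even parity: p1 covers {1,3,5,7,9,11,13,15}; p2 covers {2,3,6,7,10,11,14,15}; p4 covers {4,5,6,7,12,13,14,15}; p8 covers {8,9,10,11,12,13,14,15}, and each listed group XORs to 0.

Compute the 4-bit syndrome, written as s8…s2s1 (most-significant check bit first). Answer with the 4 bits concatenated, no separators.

s1 (pos 1,3,5,7,9,11,13,15): 0⊕1⊕0⊕1⊕0⊕0⊕0⊕0 = 0
s2 (pos 2,3,6,7,10,11,14,15): 1⊕1⊕1⊕1⊕0⊕0⊕0⊕0 = 0
s4 (pos 4,5,6,7,12,13,14,15): 1⊕0⊕1⊕1⊕1⊕0⊕0⊕0 = 0
s8 (pos 8,9,10,11,12,13,14,15): 1⊕0⊕0⊕0⊕1⊕0⊕0⊕0 = 0
Syndrome s8…s1 = 0000 → no error.

0000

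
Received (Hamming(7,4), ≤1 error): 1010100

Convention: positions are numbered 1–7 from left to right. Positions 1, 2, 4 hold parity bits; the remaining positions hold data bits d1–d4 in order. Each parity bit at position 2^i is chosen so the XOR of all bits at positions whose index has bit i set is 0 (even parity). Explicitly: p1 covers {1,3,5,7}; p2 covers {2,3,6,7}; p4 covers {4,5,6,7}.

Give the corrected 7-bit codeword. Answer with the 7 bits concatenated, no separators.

1010101

s1 (pos 1,3,5,7): 1⊕1⊕1⊕0 = 1
s2 (pos 2,3,6,7): 0⊕1⊕0⊕0 = 1
s4 (pos 4,5,6,7): 0⊕1⊕0⊕0 = 1
Syndrome s4…s1 = 111 → error at position 7.
Flip position 7: 1010100 → 1010101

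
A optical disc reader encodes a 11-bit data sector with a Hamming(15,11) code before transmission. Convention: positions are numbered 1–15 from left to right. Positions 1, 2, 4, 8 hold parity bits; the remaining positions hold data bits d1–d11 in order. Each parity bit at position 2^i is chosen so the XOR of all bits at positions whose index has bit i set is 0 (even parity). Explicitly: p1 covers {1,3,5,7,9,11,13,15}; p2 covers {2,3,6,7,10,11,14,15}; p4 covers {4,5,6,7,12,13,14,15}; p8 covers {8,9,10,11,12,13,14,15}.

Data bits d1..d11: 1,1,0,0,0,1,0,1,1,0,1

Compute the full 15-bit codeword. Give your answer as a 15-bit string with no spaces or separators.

Place data at non-parity positions: p1 p2 1 p4 1 0 0 p8 0 1 0 1 1 0 1
p1 (pos 1,3,5,7,9,11,13,15): XOR of data positions = 1⊕1⊕0⊕0⊕0⊕1⊕1 = 0
p2 (pos 2,3,6,7,10,11,14,15): XOR of data positions = 1⊕0⊕0⊕1⊕0⊕0⊕1 = 1
p4 (pos 4,5,6,7,12,13,14,15): XOR of data positions = 1⊕0⊕0⊕1⊕1⊕0⊕1 = 0
p8 (pos 8,9,10,11,12,13,14,15): XOR of data positions = 0⊕1⊕0⊕1⊕1⊕0⊕1 = 0
Codeword: 011010000101101

011010000101101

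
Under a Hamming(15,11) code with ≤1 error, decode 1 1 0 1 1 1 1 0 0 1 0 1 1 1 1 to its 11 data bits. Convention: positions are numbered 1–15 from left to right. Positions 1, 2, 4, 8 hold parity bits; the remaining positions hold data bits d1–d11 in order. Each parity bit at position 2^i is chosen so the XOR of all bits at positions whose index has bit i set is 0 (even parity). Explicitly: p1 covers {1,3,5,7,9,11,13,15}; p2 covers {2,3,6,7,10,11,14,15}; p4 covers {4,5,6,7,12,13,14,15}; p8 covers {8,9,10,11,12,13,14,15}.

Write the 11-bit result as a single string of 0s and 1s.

01111101111

s1 (pos 1,3,5,7,9,11,13,15): 1⊕0⊕1⊕1⊕0⊕0⊕1⊕1 = 1
s2 (pos 2,3,6,7,10,11,14,15): 1⊕0⊕1⊕1⊕1⊕0⊕1⊕1 = 0
s4 (pos 4,5,6,7,12,13,14,15): 1⊕1⊕1⊕1⊕1⊕1⊕1⊕1 = 0
s8 (pos 8,9,10,11,12,13,14,15): 0⊕0⊕1⊕0⊕1⊕1⊕1⊕1 = 1
Syndrome s8…s1 = 1001 → error at position 9.
Flip position 9: 110111100101111 → 110111101101111
Read data bits from positions 3,5,6,7,9,10,11,12,13,14,15: 01111101111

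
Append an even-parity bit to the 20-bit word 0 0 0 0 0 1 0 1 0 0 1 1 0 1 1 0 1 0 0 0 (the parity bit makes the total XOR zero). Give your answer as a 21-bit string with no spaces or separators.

000001010011011010001

XOR of the 20 data bits: 0⊕0⊕0⊕0⊕0⊕1⊕0⊕1⊕0⊕0⊕1⊕1⊕0⊕1⊕1⊕0⊕1⊕0⊕0⊕0 = 1
Parity bit = 1 (so all 21 bits XOR to 0).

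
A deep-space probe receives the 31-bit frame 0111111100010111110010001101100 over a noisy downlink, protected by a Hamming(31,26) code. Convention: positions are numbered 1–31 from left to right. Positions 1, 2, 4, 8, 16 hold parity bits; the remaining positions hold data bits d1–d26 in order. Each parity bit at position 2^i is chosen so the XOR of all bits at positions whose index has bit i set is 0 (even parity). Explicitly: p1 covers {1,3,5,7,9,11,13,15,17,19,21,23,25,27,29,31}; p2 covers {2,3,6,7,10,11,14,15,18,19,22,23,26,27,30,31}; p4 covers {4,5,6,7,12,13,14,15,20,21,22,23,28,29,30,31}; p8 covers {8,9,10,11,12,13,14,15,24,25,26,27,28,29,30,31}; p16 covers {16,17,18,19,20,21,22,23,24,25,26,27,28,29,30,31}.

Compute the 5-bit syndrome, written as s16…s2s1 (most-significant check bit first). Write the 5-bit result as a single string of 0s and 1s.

s1 (pos 1,3,5,7,9,11,13,15,17,19,21,23,25,27,29,31): 0⊕1⊕1⊕1⊕0⊕0⊕0⊕1⊕1⊕0⊕1⊕0⊕1⊕0⊕1⊕0 = 0
s2 (pos 2,3,6,7,10,11,14,15,18,19,22,23,26,27,30,31): 1⊕1⊕1⊕1⊕0⊕0⊕1⊕1⊕1⊕0⊕0⊕0⊕1⊕0⊕0⊕0 = 0
s4 (pos 4,5,6,7,12,13,14,15,20,21,22,23,28,29,30,31): 1⊕1⊕1⊕1⊕1⊕0⊕1⊕1⊕0⊕1⊕0⊕0⊕1⊕1⊕0⊕0 = 0
s8 (pos 8,9,10,11,12,13,14,15,24,25,26,27,28,29,30,31): 1⊕0⊕0⊕0⊕1⊕0⊕1⊕1⊕0⊕1⊕1⊕0⊕1⊕1⊕0⊕0 = 0
s16 (pos 16,17,18,19,20,21,22,23,24,25,26,27,28,29,30,31): 1⊕1⊕1⊕0⊕0⊕1⊕0⊕0⊕0⊕1⊕1⊕0⊕1⊕1⊕0⊕0 = 0
Syndrome s16…s1 = 00000 → no error.

00000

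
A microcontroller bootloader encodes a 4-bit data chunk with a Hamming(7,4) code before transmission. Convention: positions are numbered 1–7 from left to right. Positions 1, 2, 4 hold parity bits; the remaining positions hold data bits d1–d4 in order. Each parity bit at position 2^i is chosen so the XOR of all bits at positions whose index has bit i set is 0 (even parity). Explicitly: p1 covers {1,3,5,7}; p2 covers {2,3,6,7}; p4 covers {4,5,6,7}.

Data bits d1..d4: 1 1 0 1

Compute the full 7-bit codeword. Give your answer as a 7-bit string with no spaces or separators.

Place data at non-parity positions: p1 p2 1 p4 1 0 1
p1 (pos 1,3,5,7): XOR of data positions = 1⊕1⊕1 = 1
p2 (pos 2,3,6,7): XOR of data positions = 1⊕0⊕1 = 0
p4 (pos 4,5,6,7): XOR of data positions = 1⊕0⊕1 = 0
Codeword: 1010101

1010101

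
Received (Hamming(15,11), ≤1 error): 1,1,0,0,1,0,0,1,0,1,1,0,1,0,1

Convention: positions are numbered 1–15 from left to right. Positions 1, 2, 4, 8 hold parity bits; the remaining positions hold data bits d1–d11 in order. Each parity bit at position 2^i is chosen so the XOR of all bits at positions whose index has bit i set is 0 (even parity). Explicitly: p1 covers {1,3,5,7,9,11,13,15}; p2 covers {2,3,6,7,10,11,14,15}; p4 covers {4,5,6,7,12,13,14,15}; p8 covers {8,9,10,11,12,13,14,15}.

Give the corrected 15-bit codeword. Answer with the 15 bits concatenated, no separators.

110010010110001

s1 (pos 1,3,5,7,9,11,13,15): 1⊕0⊕1⊕0⊕0⊕1⊕1⊕1 = 1
s2 (pos 2,3,6,7,10,11,14,15): 1⊕0⊕0⊕0⊕1⊕1⊕0⊕1 = 0
s4 (pos 4,5,6,7,12,13,14,15): 0⊕1⊕0⊕0⊕0⊕1⊕0⊕1 = 1
s8 (pos 8,9,10,11,12,13,14,15): 1⊕0⊕1⊕1⊕0⊕1⊕0⊕1 = 1
Syndrome s8…s1 = 1101 → error at position 13.
Flip position 13: 110010010110101 → 110010010110001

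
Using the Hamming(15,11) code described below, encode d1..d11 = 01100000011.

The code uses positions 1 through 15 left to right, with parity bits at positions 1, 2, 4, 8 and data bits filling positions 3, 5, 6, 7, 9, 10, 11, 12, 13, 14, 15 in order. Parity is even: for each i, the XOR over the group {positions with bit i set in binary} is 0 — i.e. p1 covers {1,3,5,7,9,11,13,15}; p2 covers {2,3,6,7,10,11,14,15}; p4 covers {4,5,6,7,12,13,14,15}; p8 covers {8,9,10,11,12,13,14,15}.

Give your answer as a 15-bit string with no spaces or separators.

Place data at non-parity positions: p1 p2 0 p4 1 1 0 p8 0 0 0 0 0 1 1
p1 (pos 1,3,5,7,9,11,13,15): XOR of data positions = 0⊕1⊕0⊕0⊕0⊕0⊕1 = 0
p2 (pos 2,3,6,7,10,11,14,15): XOR of data positions = 0⊕1⊕0⊕0⊕0⊕1⊕1 = 1
p4 (pos 4,5,6,7,12,13,14,15): XOR of data positions = 1⊕1⊕0⊕0⊕0⊕1⊕1 = 0
p8 (pos 8,9,10,11,12,13,14,15): XOR of data positions = 0⊕0⊕0⊕0⊕0⊕1⊕1 = 0
Codeword: 010011000000011

010011000000011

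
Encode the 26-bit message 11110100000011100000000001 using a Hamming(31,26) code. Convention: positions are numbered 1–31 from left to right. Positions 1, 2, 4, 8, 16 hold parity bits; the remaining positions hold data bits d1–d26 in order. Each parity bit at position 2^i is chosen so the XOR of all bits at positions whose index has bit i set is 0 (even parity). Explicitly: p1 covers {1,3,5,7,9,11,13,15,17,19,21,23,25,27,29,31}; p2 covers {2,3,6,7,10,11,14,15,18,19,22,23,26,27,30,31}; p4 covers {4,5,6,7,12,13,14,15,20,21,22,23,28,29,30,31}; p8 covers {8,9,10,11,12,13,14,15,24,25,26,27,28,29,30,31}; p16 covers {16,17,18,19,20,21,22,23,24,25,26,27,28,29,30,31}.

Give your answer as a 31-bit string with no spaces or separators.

1111111001000000011100000000001

Place data at non-parity positions: p1 p2 1 p4 1 1 1 p8 0 1 0 0 0 0 0 p16 0 1 1 1 0 0 0 0 0 0 0 0 0 0 1
p1 (pos 1,3,5,7,9,11,13,15,17,19,21,23,25,27,29,31): XOR of data positions = 1⊕1⊕1⊕0⊕0⊕0⊕0⊕0⊕1⊕0⊕0⊕0⊕0⊕0⊕1 = 1
p2 (pos 2,3,6,7,10,11,14,15,18,19,22,23,26,27,30,31): XOR of data positions = 1⊕1⊕1⊕1⊕0⊕0⊕0⊕1⊕1⊕0⊕0⊕0⊕0⊕0⊕1 = 1
p4 (pos 4,5,6,7,12,13,14,15,20,21,22,23,28,29,30,31): XOR of data positions = 1⊕1⊕1⊕0⊕0⊕0⊕0⊕1⊕0⊕0⊕0⊕0⊕0⊕0⊕1 = 1
p8 (pos 8,9,10,11,12,13,14,15,24,25,26,27,28,29,30,31): XOR of data positions = 0⊕1⊕0⊕0⊕0⊕0⊕0⊕0⊕0⊕0⊕0⊕0⊕0⊕0⊕1 = 0
p16 (pos 16,17,18,19,20,21,22,23,24,25,26,27,28,29,30,31): XOR of data positions = 0⊕1⊕1⊕1⊕0⊕0⊕0⊕0⊕0⊕0⊕0⊕0⊕0⊕0⊕1 = 0
Codeword: 1111111001000000011100000000001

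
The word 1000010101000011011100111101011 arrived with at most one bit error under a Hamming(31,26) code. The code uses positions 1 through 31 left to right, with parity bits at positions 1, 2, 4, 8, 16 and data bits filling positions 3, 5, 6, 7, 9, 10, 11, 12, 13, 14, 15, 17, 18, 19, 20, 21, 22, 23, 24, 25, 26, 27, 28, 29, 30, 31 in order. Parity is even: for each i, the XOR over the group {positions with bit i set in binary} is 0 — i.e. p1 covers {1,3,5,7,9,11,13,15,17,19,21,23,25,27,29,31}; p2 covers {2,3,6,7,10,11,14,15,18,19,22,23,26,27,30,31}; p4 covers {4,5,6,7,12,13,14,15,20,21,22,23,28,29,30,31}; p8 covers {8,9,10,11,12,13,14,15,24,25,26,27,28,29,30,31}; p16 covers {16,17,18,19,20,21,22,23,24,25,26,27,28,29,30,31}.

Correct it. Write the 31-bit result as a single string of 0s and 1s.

s1 (pos 1,3,5,7,9,11,13,15,17,19,21,23,25,27,29,31): 1⊕0⊕0⊕0⊕0⊕0⊕0⊕1⊕0⊕1⊕0⊕1⊕1⊕0⊕0⊕1 = 0
s2 (pos 2,3,6,7,10,11,14,15,18,19,22,23,26,27,30,31): 0⊕0⊕1⊕0⊕1⊕0⊕0⊕1⊕1⊕1⊕0⊕1⊕1⊕0⊕1⊕1 = 1
s4 (pos 4,5,6,7,12,13,14,15,20,21,22,23,28,29,30,31): 0⊕0⊕1⊕0⊕0⊕0⊕0⊕1⊕1⊕0⊕0⊕1⊕1⊕0⊕1⊕1 = 1
s8 (pos 8,9,10,11,12,13,14,15,24,25,26,27,28,29,30,31): 1⊕0⊕1⊕0⊕0⊕0⊕0⊕1⊕1⊕1⊕1⊕0⊕1⊕0⊕1⊕1 = 1
s16 (pos 16,17,18,19,20,21,22,23,24,25,26,27,28,29,30,31): 1⊕0⊕1⊕1⊕1⊕0⊕0⊕1⊕1⊕1⊕1⊕0⊕1⊕0⊕1⊕1 = 1
Syndrome s16…s1 = 11110 → error at position 30.
Flip position 30: 1000010101000011011100111101011 → 1000010101000011011100111101001

1000010101000011011100111101001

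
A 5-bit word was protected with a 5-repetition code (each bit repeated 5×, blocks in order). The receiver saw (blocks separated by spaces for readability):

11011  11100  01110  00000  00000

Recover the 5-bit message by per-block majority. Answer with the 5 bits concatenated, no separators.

Block 1 (11011): 4 ones → 1
Block 2 (11100): 3 ones → 1
Block 3 (01110): 3 ones → 1
Block 4 (00000): 0 ones → 0
Block 5 (00000): 0 ones → 0

11100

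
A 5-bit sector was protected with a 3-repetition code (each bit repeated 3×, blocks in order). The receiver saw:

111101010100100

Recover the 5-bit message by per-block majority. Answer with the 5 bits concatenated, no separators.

Block 1 (111): 3 ones → 1
Block 2 (101): 2 ones → 1
Block 3 (010): 1 one → 0
Block 4 (100): 1 one → 0
Block 5 (100): 1 one → 0

11000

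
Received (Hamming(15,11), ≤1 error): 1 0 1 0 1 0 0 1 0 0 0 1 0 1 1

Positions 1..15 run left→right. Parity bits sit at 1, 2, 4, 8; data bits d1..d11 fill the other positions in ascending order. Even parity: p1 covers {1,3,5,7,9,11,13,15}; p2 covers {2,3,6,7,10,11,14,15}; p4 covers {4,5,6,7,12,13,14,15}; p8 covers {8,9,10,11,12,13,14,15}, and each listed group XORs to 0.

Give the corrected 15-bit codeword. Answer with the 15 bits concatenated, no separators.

111010010001011

s1 (pos 1,3,5,7,9,11,13,15): 1⊕1⊕1⊕0⊕0⊕0⊕0⊕1 = 0
s2 (pos 2,3,6,7,10,11,14,15): 0⊕1⊕0⊕0⊕0⊕0⊕1⊕1 = 1
s4 (pos 4,5,6,7,12,13,14,15): 0⊕1⊕0⊕0⊕1⊕0⊕1⊕1 = 0
s8 (pos 8,9,10,11,12,13,14,15): 1⊕0⊕0⊕0⊕1⊕0⊕1⊕1 = 0
Syndrome s8…s1 = 0010 → error at position 2.
Flip position 2: 101010010001011 → 111010010001011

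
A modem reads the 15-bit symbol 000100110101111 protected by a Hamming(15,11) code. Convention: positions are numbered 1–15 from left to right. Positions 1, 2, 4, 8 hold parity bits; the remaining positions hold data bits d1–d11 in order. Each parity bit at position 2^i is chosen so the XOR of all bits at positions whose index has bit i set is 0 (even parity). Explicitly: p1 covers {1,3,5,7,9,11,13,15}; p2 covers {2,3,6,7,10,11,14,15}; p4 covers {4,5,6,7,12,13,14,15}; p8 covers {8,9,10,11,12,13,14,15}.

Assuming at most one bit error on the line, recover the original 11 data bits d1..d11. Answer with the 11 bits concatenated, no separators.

00010101111

s1 (pos 1,3,5,7,9,11,13,15): 0⊕0⊕0⊕1⊕0⊕0⊕1⊕1 = 1
s2 (pos 2,3,6,7,10,11,14,15): 0⊕0⊕0⊕1⊕1⊕0⊕1⊕1 = 0
s4 (pos 4,5,6,7,12,13,14,15): 1⊕0⊕0⊕1⊕1⊕1⊕1⊕1 = 0
s8 (pos 8,9,10,11,12,13,14,15): 1⊕0⊕1⊕0⊕1⊕1⊕1⊕1 = 0
Syndrome s8…s1 = 0001 → error at position 1.
Flip position 1: 000100110101111 → 100100110101111
Read data bits from positions 3,5,6,7,9,10,11,12,13,14,15: 00010101111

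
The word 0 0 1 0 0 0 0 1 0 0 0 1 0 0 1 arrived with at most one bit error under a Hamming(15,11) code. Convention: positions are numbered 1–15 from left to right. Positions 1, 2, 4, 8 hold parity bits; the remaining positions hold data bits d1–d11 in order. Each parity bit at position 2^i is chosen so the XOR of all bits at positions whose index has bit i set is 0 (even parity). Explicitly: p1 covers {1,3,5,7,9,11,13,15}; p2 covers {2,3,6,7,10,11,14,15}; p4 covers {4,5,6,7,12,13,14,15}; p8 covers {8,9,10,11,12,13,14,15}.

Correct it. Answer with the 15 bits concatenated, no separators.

s1 (pos 1,3,5,7,9,11,13,15): 0⊕1⊕0⊕0⊕0⊕0⊕0⊕1 = 0
s2 (pos 2,3,6,7,10,11,14,15): 0⊕1⊕0⊕0⊕0⊕0⊕0⊕1 = 0
s4 (pos 4,5,6,7,12,13,14,15): 0⊕0⊕0⊕0⊕1⊕0⊕0⊕1 = 0
s8 (pos 8,9,10,11,12,13,14,15): 1⊕0⊕0⊕0⊕1⊕0⊕0⊕1 = 1
Syndrome s8…s1 = 1000 → error at position 8.
Flip position 8: 001000010001001 → 001000000001001

001000000001001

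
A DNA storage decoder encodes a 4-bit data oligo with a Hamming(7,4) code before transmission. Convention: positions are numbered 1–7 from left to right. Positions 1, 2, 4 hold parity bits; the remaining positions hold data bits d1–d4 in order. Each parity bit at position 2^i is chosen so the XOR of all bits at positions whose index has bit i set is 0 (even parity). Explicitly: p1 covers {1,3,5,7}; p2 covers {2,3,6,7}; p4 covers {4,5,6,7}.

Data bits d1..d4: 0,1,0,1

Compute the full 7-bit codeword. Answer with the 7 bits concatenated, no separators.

Place data at non-parity positions: p1 p2 0 p4 1 0 1
p1 (pos 1,3,5,7): XOR of data positions = 0⊕1⊕1 = 0
p2 (pos 2,3,6,7): XOR of data positions = 0⊕0⊕1 = 1
p4 (pos 4,5,6,7): XOR of data positions = 1⊕0⊕1 = 0
Codeword: 0100101

0100101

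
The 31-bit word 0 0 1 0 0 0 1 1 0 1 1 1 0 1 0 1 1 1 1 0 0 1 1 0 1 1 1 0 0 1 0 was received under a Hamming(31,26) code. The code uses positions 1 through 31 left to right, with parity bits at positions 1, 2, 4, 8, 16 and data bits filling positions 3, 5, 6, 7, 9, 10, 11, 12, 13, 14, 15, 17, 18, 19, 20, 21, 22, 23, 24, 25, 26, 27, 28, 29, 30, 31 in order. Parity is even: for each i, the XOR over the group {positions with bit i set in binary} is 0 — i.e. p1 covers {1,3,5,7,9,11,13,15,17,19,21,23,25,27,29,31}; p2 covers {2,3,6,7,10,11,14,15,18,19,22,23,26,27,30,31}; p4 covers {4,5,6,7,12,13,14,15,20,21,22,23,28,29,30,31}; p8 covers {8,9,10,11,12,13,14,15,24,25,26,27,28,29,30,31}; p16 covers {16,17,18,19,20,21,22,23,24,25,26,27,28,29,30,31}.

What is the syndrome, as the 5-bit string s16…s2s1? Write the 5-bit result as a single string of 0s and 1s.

s1 (pos 1,3,5,7,9,11,13,15,17,19,21,23,25,27,29,31): 0⊕1⊕0⊕1⊕0⊕1⊕0⊕0⊕1⊕1⊕0⊕1⊕1⊕1⊕0⊕0 = 0
s2 (pos 2,3,6,7,10,11,14,15,18,19,22,23,26,27,30,31): 0⊕1⊕0⊕1⊕1⊕1⊕1⊕0⊕1⊕1⊕1⊕1⊕1⊕1⊕1⊕0 = 0
s4 (pos 4,5,6,7,12,13,14,15,20,21,22,23,28,29,30,31): 0⊕0⊕0⊕1⊕1⊕0⊕1⊕0⊕0⊕0⊕1⊕1⊕0⊕0⊕1⊕0 = 0
s8 (pos 8,9,10,11,12,13,14,15,24,25,26,27,28,29,30,31): 1⊕0⊕1⊕1⊕1⊕0⊕1⊕0⊕0⊕1⊕1⊕1⊕0⊕0⊕1⊕0 = 1
s16 (pos 16,17,18,19,20,21,22,23,24,25,26,27,28,29,30,31): 1⊕1⊕1⊕1⊕0⊕0⊕1⊕1⊕0⊕1⊕1⊕1⊕0⊕0⊕1⊕0 = 0
Syndrome s16…s1 = 01000 → error at position 8.

01000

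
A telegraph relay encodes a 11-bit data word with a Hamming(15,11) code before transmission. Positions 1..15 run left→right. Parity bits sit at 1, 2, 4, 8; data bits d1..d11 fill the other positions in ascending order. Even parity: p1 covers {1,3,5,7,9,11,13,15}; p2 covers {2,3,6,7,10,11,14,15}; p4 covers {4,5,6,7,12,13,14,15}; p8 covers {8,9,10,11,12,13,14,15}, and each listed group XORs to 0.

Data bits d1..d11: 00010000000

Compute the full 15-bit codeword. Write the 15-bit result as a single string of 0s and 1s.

Place data at non-parity positions: p1 p2 0 p4 0 0 1 p8 0 0 0 0 0 0 0
p1 (pos 1,3,5,7,9,11,13,15): XOR of data positions = 0⊕0⊕1⊕0⊕0⊕0⊕0 = 1
p2 (pos 2,3,6,7,10,11,14,15): XOR of data positions = 0⊕0⊕1⊕0⊕0⊕0⊕0 = 1
p4 (pos 4,5,6,7,12,13,14,15): XOR of data positions = 0⊕0⊕1⊕0⊕0⊕0⊕0 = 1
p8 (pos 8,9,10,11,12,13,14,15): XOR of data positions = 0⊕0⊕0⊕0⊕0⊕0⊕0 = 0
Codeword: 110100100000000

110100100000000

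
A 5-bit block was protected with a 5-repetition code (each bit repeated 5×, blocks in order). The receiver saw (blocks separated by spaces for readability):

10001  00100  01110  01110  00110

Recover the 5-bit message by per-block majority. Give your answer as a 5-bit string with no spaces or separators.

Block 1 (10001): 2 ones → 0
Block 2 (00100): 1 one → 0
Block 3 (01110): 3 ones → 1
Block 4 (01110): 3 ones → 1
Block 5 (00110): 2 ones → 0

00110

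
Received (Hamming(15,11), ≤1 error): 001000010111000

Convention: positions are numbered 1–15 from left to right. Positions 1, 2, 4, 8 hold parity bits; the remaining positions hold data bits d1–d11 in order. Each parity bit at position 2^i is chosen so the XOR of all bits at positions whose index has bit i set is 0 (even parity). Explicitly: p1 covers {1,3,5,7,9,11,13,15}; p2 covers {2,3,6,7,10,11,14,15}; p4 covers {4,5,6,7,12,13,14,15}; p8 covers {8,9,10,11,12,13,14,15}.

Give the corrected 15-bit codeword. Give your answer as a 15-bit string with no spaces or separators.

001001010111000

s1 (pos 1,3,5,7,9,11,13,15): 0⊕1⊕0⊕0⊕0⊕1⊕0⊕0 = 0
s2 (pos 2,3,6,7,10,11,14,15): 0⊕1⊕0⊕0⊕1⊕1⊕0⊕0 = 1
s4 (pos 4,5,6,7,12,13,14,15): 0⊕0⊕0⊕0⊕1⊕0⊕0⊕0 = 1
s8 (pos 8,9,10,11,12,13,14,15): 1⊕0⊕1⊕1⊕1⊕0⊕0⊕0 = 0
Syndrome s8…s1 = 0110 → error at position 6.
Flip position 6: 001000010111000 → 001001010111000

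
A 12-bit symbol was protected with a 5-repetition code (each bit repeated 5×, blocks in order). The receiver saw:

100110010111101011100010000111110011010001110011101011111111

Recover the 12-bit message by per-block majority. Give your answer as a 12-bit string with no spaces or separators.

Block 1 (10011): 3 ones → 1
Block 2 (00101): 2 ones → 0
Block 3 (11101): 4 ones → 1
Block 4 (01110): 3 ones → 1
Block 5 (00100): 1 one → 0
Block 6 (00111): 3 ones → 1
Block 7 (11001): 3 ones → 1
Block 8 (10100): 2 ones → 0
Block 9 (01110): 3 ones → 1
Block 10 (01110): 3 ones → 1
Block 11 (10111): 4 ones → 1
Block 12 (11111): 5 ones → 1

101101101111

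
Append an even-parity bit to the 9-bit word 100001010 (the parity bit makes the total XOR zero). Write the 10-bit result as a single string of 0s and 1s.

1000010101

XOR of the 9 data bits: 1⊕0⊕0⊕0⊕0⊕1⊕0⊕1⊕0 = 1
Parity bit = 1 (so all 10 bits XOR to 0).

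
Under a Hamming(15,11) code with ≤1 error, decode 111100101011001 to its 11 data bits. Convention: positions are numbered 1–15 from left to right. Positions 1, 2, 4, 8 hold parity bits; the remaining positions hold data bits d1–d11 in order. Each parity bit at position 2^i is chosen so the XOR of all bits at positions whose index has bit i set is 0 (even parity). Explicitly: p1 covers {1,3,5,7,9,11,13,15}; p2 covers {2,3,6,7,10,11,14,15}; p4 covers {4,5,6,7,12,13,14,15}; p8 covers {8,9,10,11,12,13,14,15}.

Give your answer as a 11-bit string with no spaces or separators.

10011011001

s1 (pos 1,3,5,7,9,11,13,15): 1⊕1⊕0⊕1⊕1⊕1⊕0⊕1 = 0
s2 (pos 2,3,6,7,10,11,14,15): 1⊕1⊕0⊕1⊕0⊕1⊕0⊕1 = 1
s4 (pos 4,5,6,7,12,13,14,15): 1⊕0⊕0⊕1⊕1⊕0⊕0⊕1 = 0
s8 (pos 8,9,10,11,12,13,14,15): 0⊕1⊕0⊕1⊕1⊕0⊕0⊕1 = 0
Syndrome s8…s1 = 0010 → error at position 2.
Flip position 2: 111100101011001 → 101100101011001
Read data bits from positions 3,5,6,7,9,10,11,12,13,14,15: 10011011001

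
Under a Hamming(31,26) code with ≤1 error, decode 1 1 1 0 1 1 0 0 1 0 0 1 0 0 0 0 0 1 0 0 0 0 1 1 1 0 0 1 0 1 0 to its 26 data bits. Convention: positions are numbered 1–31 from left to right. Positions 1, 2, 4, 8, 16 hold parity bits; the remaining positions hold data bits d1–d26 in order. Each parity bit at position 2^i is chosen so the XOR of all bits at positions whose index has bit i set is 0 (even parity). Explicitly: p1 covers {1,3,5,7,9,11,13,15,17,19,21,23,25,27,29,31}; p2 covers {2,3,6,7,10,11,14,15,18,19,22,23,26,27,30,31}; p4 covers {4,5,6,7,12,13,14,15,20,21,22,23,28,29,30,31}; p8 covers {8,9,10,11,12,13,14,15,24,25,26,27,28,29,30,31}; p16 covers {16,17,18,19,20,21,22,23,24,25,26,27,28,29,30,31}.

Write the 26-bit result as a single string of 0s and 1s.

s1 (pos 1,3,5,7,9,11,13,15,17,19,21,23,25,27,29,31): 1⊕1⊕1⊕0⊕1⊕0⊕0⊕0⊕0⊕0⊕0⊕1⊕1⊕0⊕0⊕0 = 0
s2 (pos 2,3,6,7,10,11,14,15,18,19,22,23,26,27,30,31): 1⊕1⊕1⊕0⊕0⊕0⊕0⊕0⊕1⊕0⊕0⊕1⊕0⊕0⊕1⊕0 = 0
s4 (pos 4,5,6,7,12,13,14,15,20,21,22,23,28,29,30,31): 0⊕1⊕1⊕0⊕1⊕0⊕0⊕0⊕0⊕0⊕0⊕1⊕1⊕0⊕1⊕0 = 0
s8 (pos 8,9,10,11,12,13,14,15,24,25,26,27,28,29,30,31): 0⊕1⊕0⊕0⊕1⊕0⊕0⊕0⊕1⊕1⊕0⊕0⊕1⊕0⊕1⊕0 = 0
s16 (pos 16,17,18,19,20,21,22,23,24,25,26,27,28,29,30,31): 0⊕0⊕1⊕0⊕0⊕0⊕0⊕1⊕1⊕1⊕0⊕0⊕1⊕0⊕1⊕0 = 0
Syndrome s16…s1 = 00000 → no error.
Read data bits from positions 3,5,6,7,9,10,11,12,13,14,15,17,18,19,20,21,22,23,24,25,26,27,28,29,30,31: 11101001000010000111001010

11101001000010000111001010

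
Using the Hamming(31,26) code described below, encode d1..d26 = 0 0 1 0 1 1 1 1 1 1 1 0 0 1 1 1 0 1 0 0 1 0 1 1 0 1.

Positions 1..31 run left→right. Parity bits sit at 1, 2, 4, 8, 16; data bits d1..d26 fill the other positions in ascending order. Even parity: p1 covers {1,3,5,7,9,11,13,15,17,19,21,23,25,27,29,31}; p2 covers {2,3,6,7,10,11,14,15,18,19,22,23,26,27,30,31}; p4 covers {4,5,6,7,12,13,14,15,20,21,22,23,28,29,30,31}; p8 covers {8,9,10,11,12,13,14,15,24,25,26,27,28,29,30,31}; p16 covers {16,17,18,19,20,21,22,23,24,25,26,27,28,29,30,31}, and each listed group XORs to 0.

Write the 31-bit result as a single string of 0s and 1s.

Place data at non-parity positions: p1 p2 0 p4 0 1 0 p8 1 1 1 1 1 1 1 p16 0 0 1 1 1 0 1 0 0 1 0 1 1 0 1
p1 (pos 1,3,5,7,9,11,13,15,17,19,21,23,25,27,29,31): XOR of data positions = 0⊕0⊕0⊕1⊕1⊕1⊕1⊕0⊕1⊕1⊕1⊕0⊕0⊕1⊕1 = 1
p2 (pos 2,3,6,7,10,11,14,15,18,19,22,23,26,27,30,31): XOR of data positions = 0⊕1⊕0⊕1⊕1⊕1⊕1⊕0⊕1⊕0⊕1⊕1⊕0⊕0⊕1 = 1
p4 (pos 4,5,6,7,12,13,14,15,20,21,22,23,28,29,30,31): XOR of data positions = 0⊕1⊕0⊕1⊕1⊕1⊕1⊕1⊕1⊕0⊕1⊕1⊕1⊕0⊕1 = 1
p8 (pos 8,9,10,11,12,13,14,15,24,25,26,27,28,29,30,31): XOR of data positions = 1⊕1⊕1⊕1⊕1⊕1⊕1⊕0⊕0⊕1⊕0⊕1⊕1⊕0⊕1 = 1
p16 (pos 16,17,18,19,20,21,22,23,24,25,26,27,28,29,30,31): XOR of data positions = 0⊕0⊕1⊕1⊕1⊕0⊕1⊕0⊕0⊕1⊕0⊕1⊕1⊕0⊕1 = 0
Codeword: 1101010111111110001110100101101

1101010111111110001110100101101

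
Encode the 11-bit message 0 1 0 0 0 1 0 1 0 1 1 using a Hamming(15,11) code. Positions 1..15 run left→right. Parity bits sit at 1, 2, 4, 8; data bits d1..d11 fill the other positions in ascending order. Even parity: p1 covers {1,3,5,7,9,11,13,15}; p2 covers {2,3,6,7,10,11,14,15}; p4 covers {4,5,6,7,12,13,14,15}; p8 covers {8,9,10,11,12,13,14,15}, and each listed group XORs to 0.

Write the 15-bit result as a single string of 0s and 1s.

010010000101011

Place data at non-parity positions: p1 p2 0 p4 1 0 0 p8 0 1 0 1 0 1 1
p1 (pos 1,3,5,7,9,11,13,15): XOR of data positions = 0⊕1⊕0⊕0⊕0⊕0⊕1 = 0
p2 (pos 2,3,6,7,10,11,14,15): XOR of data positions = 0⊕0⊕0⊕1⊕0⊕1⊕1 = 1
p4 (pos 4,5,6,7,12,13,14,15): XOR of data positions = 1⊕0⊕0⊕1⊕0⊕1⊕1 = 0
p8 (pos 8,9,10,11,12,13,14,15): XOR of data positions = 0⊕1⊕0⊕1⊕0⊕1⊕1 = 0
Codeword: 010010000101011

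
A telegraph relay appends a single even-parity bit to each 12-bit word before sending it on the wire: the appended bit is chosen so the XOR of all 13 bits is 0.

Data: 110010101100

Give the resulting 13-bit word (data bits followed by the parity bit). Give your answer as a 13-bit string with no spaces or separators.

XOR of the 12 data bits: 1⊕1⊕0⊕0⊕1⊕0⊕1⊕0⊕1⊕1⊕0⊕0 = 0
Parity bit = 0 (so all 13 bits XOR to 0).

1100101011000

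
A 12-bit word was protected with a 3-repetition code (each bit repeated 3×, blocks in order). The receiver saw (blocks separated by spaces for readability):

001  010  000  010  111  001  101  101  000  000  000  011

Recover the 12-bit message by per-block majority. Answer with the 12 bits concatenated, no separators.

000010110001

Block 1 (001): 1 one → 0
Block 2 (010): 1 one → 0
Block 3 (000): 0 ones → 0
Block 4 (010): 1 one → 0
Block 5 (111): 3 ones → 1
Block 6 (001): 1 one → 0
Block 7 (101): 2 ones → 1
Block 8 (101): 2 ones → 1
Block 9 (000): 0 ones → 0
Block 10 (000): 0 ones → 0
Block 11 (000): 0 ones → 0
Block 12 (011): 2 ones → 1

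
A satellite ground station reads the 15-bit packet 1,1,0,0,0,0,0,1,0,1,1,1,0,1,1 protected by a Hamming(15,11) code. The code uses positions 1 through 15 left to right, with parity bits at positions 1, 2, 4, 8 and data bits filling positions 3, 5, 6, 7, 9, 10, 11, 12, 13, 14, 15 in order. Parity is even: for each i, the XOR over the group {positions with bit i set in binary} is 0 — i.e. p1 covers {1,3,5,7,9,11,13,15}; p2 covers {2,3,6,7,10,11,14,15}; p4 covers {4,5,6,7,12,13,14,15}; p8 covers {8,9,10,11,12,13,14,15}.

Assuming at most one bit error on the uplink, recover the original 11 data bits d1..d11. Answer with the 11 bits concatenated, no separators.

s1 (pos 1,3,5,7,9,11,13,15): 1⊕0⊕0⊕0⊕0⊕1⊕0⊕1 = 1
s2 (pos 2,3,6,7,10,11,14,15): 1⊕0⊕0⊕0⊕1⊕1⊕1⊕1 = 1
s4 (pos 4,5,6,7,12,13,14,15): 0⊕0⊕0⊕0⊕1⊕0⊕1⊕1 = 1
s8 (pos 8,9,10,11,12,13,14,15): 1⊕0⊕1⊕1⊕1⊕0⊕1⊕1 = 0
Syndrome s8…s1 = 0111 → error at position 7.
Flip position 7: 110000010111011 → 110000110111011
Read data bits from positions 3,5,6,7,9,10,11,12,13,14,15: 00010111011

00010111011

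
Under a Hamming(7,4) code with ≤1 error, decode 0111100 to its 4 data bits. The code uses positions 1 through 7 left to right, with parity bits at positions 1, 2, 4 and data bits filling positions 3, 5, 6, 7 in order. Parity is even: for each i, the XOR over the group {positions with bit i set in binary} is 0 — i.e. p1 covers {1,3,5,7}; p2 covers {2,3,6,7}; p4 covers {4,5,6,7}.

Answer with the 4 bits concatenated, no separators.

s1 (pos 1,3,5,7): 0⊕1⊕1⊕0 = 0
s2 (pos 2,3,6,7): 1⊕1⊕0⊕0 = 0
s4 (pos 4,5,6,7): 1⊕1⊕0⊕0 = 0
Syndrome s4…s1 = 000 → no error.
Read data bits from positions 3,5,6,7: 1100

1100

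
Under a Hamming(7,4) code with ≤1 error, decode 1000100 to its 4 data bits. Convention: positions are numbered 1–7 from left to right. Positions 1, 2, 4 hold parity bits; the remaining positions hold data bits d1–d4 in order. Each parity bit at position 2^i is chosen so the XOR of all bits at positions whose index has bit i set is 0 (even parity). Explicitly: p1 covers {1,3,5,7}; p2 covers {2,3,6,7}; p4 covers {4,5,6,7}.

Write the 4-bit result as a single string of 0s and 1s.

s1 (pos 1,3,5,7): 1⊕0⊕1⊕0 = 0
s2 (pos 2,3,6,7): 0⊕0⊕0⊕0 = 0
s4 (pos 4,5,6,7): 0⊕1⊕0⊕0 = 1
Syndrome s4…s1 = 100 → error at position 4.
Flip position 4: 1000100 → 1001100
Read data bits from positions 3,5,6,7: 0100

0100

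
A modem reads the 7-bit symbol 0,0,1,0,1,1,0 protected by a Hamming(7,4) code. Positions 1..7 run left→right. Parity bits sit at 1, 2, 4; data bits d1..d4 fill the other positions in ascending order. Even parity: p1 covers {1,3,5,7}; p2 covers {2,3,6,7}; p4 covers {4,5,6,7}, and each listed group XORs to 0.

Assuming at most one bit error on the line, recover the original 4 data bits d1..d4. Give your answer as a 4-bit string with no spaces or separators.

s1 (pos 1,3,5,7): 0⊕1⊕1⊕0 = 0
s2 (pos 2,3,6,7): 0⊕1⊕1⊕0 = 0
s4 (pos 4,5,6,7): 0⊕1⊕1⊕0 = 0
Syndrome s4…s1 = 000 → no error.
Read data bits from positions 3,5,6,7: 1110

1110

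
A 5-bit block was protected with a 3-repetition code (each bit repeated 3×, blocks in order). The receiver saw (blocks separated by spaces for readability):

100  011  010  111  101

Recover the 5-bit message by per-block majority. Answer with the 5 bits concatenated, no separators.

Block 1 (100): 1 one → 0
Block 2 (011): 2 ones → 1
Block 3 (010): 1 one → 0
Block 4 (111): 3 ones → 1
Block 5 (101): 2 ones → 1

01011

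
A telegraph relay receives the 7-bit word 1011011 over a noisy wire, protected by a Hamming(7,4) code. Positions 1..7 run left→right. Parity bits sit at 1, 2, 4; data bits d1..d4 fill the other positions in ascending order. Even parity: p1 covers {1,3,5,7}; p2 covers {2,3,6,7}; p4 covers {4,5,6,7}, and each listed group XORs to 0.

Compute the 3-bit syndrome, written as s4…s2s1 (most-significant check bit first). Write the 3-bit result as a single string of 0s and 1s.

s1 (pos 1,3,5,7): 1⊕1⊕0⊕1 = 1
s2 (pos 2,3,6,7): 0⊕1⊕1⊕1 = 1
s4 (pos 4,5,6,7): 1⊕0⊕1⊕1 = 1
Syndrome s4…s1 = 111 → error at position 7.

111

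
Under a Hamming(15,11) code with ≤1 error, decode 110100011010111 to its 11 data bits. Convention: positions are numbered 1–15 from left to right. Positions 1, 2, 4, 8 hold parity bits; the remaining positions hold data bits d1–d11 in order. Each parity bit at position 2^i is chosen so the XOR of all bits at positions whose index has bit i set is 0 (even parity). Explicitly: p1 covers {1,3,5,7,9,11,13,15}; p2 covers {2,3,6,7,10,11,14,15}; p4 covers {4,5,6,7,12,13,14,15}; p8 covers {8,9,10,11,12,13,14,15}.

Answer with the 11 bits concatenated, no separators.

s1 (pos 1,3,5,7,9,11,13,15): 1⊕0⊕0⊕0⊕1⊕1⊕1⊕1 = 1
s2 (pos 2,3,6,7,10,11,14,15): 1⊕0⊕0⊕0⊕0⊕1⊕1⊕1 = 0
s4 (pos 4,5,6,7,12,13,14,15): 1⊕0⊕0⊕0⊕0⊕1⊕1⊕1 = 0
s8 (pos 8,9,10,11,12,13,14,15): 1⊕1⊕0⊕1⊕0⊕1⊕1⊕1 = 0
Syndrome s8…s1 = 0001 → error at position 1.
Flip position 1: 110100011010111 → 010100011010111
Read data bits from positions 3,5,6,7,9,10,11,12,13,14,15: 00001010111

00001010111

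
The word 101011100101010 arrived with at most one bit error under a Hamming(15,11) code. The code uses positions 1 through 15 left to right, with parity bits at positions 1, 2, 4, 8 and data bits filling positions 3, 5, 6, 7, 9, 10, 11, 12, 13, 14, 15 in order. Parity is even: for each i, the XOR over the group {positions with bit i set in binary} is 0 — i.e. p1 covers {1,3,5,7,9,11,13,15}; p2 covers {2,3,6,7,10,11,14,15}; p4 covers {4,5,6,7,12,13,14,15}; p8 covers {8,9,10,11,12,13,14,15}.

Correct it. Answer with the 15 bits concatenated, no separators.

s1 (pos 1,3,5,7,9,11,13,15): 1⊕1⊕1⊕1⊕0⊕0⊕0⊕0 = 0
s2 (pos 2,3,6,7,10,11,14,15): 0⊕1⊕1⊕1⊕1⊕0⊕1⊕0 = 1
s4 (pos 4,5,6,7,12,13,14,15): 0⊕1⊕1⊕1⊕1⊕0⊕1⊕0 = 1
s8 (pos 8,9,10,11,12,13,14,15): 0⊕0⊕1⊕0⊕1⊕0⊕1⊕0 = 1
Syndrome s8…s1 = 1110 → error at position 14.
Flip position 14: 101011100101010 → 101011100101000

101011100101000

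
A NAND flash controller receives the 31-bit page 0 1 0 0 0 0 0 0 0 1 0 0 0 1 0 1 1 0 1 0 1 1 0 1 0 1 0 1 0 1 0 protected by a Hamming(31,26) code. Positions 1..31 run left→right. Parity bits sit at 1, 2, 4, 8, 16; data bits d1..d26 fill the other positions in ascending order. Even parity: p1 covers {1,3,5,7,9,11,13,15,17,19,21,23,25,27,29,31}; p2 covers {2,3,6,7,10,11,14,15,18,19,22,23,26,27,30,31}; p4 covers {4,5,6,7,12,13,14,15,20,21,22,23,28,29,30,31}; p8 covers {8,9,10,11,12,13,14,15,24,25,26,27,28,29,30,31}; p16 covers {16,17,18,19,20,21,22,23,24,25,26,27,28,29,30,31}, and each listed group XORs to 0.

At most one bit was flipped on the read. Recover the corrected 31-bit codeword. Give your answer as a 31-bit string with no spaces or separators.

0100000001000101101011110101010

s1 (pos 1,3,5,7,9,11,13,15,17,19,21,23,25,27,29,31): 0⊕0⊕0⊕0⊕0⊕0⊕0⊕0⊕1⊕1⊕1⊕0⊕0⊕0⊕0⊕0 = 1
s2 (pos 2,3,6,7,10,11,14,15,18,19,22,23,26,27,30,31): 1⊕0⊕0⊕0⊕1⊕0⊕1⊕0⊕0⊕1⊕1⊕0⊕1⊕0⊕1⊕0 = 1
s4 (pos 4,5,6,7,12,13,14,15,20,21,22,23,28,29,30,31): 0⊕0⊕0⊕0⊕0⊕0⊕1⊕0⊕0⊕1⊕1⊕0⊕1⊕0⊕1⊕0 = 1
s8 (pos 8,9,10,11,12,13,14,15,24,25,26,27,28,29,30,31): 0⊕0⊕1⊕0⊕0⊕0⊕1⊕0⊕1⊕0⊕1⊕0⊕1⊕0⊕1⊕0 = 0
s16 (pos 16,17,18,19,20,21,22,23,24,25,26,27,28,29,30,31): 1⊕1⊕0⊕1⊕0⊕1⊕1⊕0⊕1⊕0⊕1⊕0⊕1⊕0⊕1⊕0 = 1
Syndrome s16…s1 = 10111 → error at position 23.
Flip position 23: 0100000001000101101011010101010 → 0100000001000101101011110101010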